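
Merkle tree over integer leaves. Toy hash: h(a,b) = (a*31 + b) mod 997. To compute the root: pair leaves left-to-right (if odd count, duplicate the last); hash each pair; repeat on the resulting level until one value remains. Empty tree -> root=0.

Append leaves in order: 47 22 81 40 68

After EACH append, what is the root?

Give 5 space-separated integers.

Answer: 47 482 585 544 754

Derivation:
After append 47 (leaves=[47]):
  L0: [47]
  root=47
After append 22 (leaves=[47, 22]):
  L0: [47, 22]
  L1: h(47,22)=(47*31+22)%997=482 -> [482]
  root=482
After append 81 (leaves=[47, 22, 81]):
  L0: [47, 22, 81]
  L1: h(47,22)=(47*31+22)%997=482 h(81,81)=(81*31+81)%997=598 -> [482, 598]
  L2: h(482,598)=(482*31+598)%997=585 -> [585]
  root=585
After append 40 (leaves=[47, 22, 81, 40]):
  L0: [47, 22, 81, 40]
  L1: h(47,22)=(47*31+22)%997=482 h(81,40)=(81*31+40)%997=557 -> [482, 557]
  L2: h(482,557)=(482*31+557)%997=544 -> [544]
  root=544
After append 68 (leaves=[47, 22, 81, 40, 68]):
  L0: [47, 22, 81, 40, 68]
  L1: h(47,22)=(47*31+22)%997=482 h(81,40)=(81*31+40)%997=557 h(68,68)=(68*31+68)%997=182 -> [482, 557, 182]
  L2: h(482,557)=(482*31+557)%997=544 h(182,182)=(182*31+182)%997=839 -> [544, 839]
  L3: h(544,839)=(544*31+839)%997=754 -> [754]
  root=754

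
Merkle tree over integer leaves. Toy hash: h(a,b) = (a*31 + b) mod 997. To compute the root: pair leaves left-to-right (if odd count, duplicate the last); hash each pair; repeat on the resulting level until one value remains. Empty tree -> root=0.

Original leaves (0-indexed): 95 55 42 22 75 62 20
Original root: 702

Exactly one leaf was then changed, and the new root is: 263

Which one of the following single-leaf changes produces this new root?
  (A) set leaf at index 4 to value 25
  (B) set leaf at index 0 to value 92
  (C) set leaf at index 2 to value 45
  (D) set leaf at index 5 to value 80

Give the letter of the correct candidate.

Answer: D

Derivation:
Original leaves: [95, 55, 42, 22, 75, 62, 20]
Target new root: 263
Try each candidate change and compute the resulting root:
Candidate A: set leaf[4] = 25 -> leaves = [95, 55, 42, 22, 25, 62, 20]
  L0: [95, 55, 42, 22, 25, 62, 20]
  L1: h(95,55)=(95*31+55)%997=9 h(42,22)=(42*31+22)%997=327 h(25,62)=(25*31+62)%997=837 h(20,20)=(20*31+20)%997=640 -> [9, 327, 837, 640]
  L2: h(9,327)=(9*31+327)%997=606 h(837,640)=(837*31+640)%997=665 -> [606, 665]
  L3: h(606,665)=(606*31+665)%997=508 -> [508]
  root = 508 != target 263
Candidate B: set leaf[0] = 92 -> leaves = [92, 55, 42, 22, 75, 62, 20]
  L0: [92, 55, 42, 22, 75, 62, 20]
  L1: h(92,55)=(92*31+55)%997=913 h(42,22)=(42*31+22)%997=327 h(75,62)=(75*31+62)%997=393 h(20,20)=(20*31+20)%997=640 -> [913, 327, 393, 640]
  L2: h(913,327)=(913*31+327)%997=714 h(393,640)=(393*31+640)%997=859 -> [714, 859]
  L3: h(714,859)=(714*31+859)%997=62 -> [62]
  root = 62 != target 263
Candidate C: set leaf[2] = 45 -> leaves = [95, 55, 45, 22, 75, 62, 20]
  L0: [95, 55, 45, 22, 75, 62, 20]
  L1: h(95,55)=(95*31+55)%997=9 h(45,22)=(45*31+22)%997=420 h(75,62)=(75*31+62)%997=393 h(20,20)=(20*31+20)%997=640 -> [9, 420, 393, 640]
  L2: h(9,420)=(9*31+420)%997=699 h(393,640)=(393*31+640)%997=859 -> [699, 859]
  L3: h(699,859)=(699*31+859)%997=594 -> [594]
  root = 594 != target 263
Candidate D: set leaf[5] = 80 -> leaves = [95, 55, 42, 22, 75, 80, 20]
  L0: [95, 55, 42, 22, 75, 80, 20]
  L1: h(95,55)=(95*31+55)%997=9 h(42,22)=(42*31+22)%997=327 h(75,80)=(75*31+80)%997=411 h(20,20)=(20*31+20)%997=640 -> [9, 327, 411, 640]
  L2: h(9,327)=(9*31+327)%997=606 h(411,640)=(411*31+640)%997=420 -> [606, 420]
  L3: h(606,420)=(606*31+420)%997=263 -> [263]
  root = 263 == target 263  ** MATCH **
Candidate D produces the target root.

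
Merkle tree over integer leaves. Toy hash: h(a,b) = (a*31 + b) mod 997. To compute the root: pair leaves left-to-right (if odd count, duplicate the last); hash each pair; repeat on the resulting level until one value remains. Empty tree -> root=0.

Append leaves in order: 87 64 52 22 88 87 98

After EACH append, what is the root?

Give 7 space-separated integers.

After append 87 (leaves=[87]):
  L0: [87]
  root=87
After append 64 (leaves=[87, 64]):
  L0: [87, 64]
  L1: h(87,64)=(87*31+64)%997=767 -> [767]
  root=767
After append 52 (leaves=[87, 64, 52]):
  L0: [87, 64, 52]
  L1: h(87,64)=(87*31+64)%997=767 h(52,52)=(52*31+52)%997=667 -> [767, 667]
  L2: h(767,667)=(767*31+667)%997=516 -> [516]
  root=516
After append 22 (leaves=[87, 64, 52, 22]):
  L0: [87, 64, 52, 22]
  L1: h(87,64)=(87*31+64)%997=767 h(52,22)=(52*31+22)%997=637 -> [767, 637]
  L2: h(767,637)=(767*31+637)%997=486 -> [486]
  root=486
After append 88 (leaves=[87, 64, 52, 22, 88]):
  L0: [87, 64, 52, 22, 88]
  L1: h(87,64)=(87*31+64)%997=767 h(52,22)=(52*31+22)%997=637 h(88,88)=(88*31+88)%997=822 -> [767, 637, 822]
  L2: h(767,637)=(767*31+637)%997=486 h(822,822)=(822*31+822)%997=382 -> [486, 382]
  L3: h(486,382)=(486*31+382)%997=493 -> [493]
  root=493
After append 87 (leaves=[87, 64, 52, 22, 88, 87]):
  L0: [87, 64, 52, 22, 88, 87]
  L1: h(87,64)=(87*31+64)%997=767 h(52,22)=(52*31+22)%997=637 h(88,87)=(88*31+87)%997=821 -> [767, 637, 821]
  L2: h(767,637)=(767*31+637)%997=486 h(821,821)=(821*31+821)%997=350 -> [486, 350]
  L3: h(486,350)=(486*31+350)%997=461 -> [461]
  root=461
After append 98 (leaves=[87, 64, 52, 22, 88, 87, 98]):
  L0: [87, 64, 52, 22, 88, 87, 98]
  L1: h(87,64)=(87*31+64)%997=767 h(52,22)=(52*31+22)%997=637 h(88,87)=(88*31+87)%997=821 h(98,98)=(98*31+98)%997=145 -> [767, 637, 821, 145]
  L2: h(767,637)=(767*31+637)%997=486 h(821,145)=(821*31+145)%997=671 -> [486, 671]
  L3: h(486,671)=(486*31+671)%997=782 -> [782]
  root=782

Answer: 87 767 516 486 493 461 782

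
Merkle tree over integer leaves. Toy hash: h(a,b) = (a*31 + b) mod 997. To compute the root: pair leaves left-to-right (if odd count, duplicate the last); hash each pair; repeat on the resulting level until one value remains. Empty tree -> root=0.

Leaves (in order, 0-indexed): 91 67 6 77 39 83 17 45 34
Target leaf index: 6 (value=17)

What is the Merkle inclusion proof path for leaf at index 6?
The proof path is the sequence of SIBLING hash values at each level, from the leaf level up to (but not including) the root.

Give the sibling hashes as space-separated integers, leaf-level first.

Answer: 45 295 61 463

Derivation:
L0 (leaves): [91, 67, 6, 77, 39, 83, 17, 45, 34], target index=6
L1: h(91,67)=(91*31+67)%997=894 [pair 0] h(6,77)=(6*31+77)%997=263 [pair 1] h(39,83)=(39*31+83)%997=295 [pair 2] h(17,45)=(17*31+45)%997=572 [pair 3] h(34,34)=(34*31+34)%997=91 [pair 4] -> [894, 263, 295, 572, 91]
  Sibling for proof at L0: 45
L2: h(894,263)=(894*31+263)%997=61 [pair 0] h(295,572)=(295*31+572)%997=744 [pair 1] h(91,91)=(91*31+91)%997=918 [pair 2] -> [61, 744, 918]
  Sibling for proof at L1: 295
L3: h(61,744)=(61*31+744)%997=641 [pair 0] h(918,918)=(918*31+918)%997=463 [pair 1] -> [641, 463]
  Sibling for proof at L2: 61
L4: h(641,463)=(641*31+463)%997=394 [pair 0] -> [394]
  Sibling for proof at L3: 463
Root: 394
Proof path (sibling hashes from leaf to root): [45, 295, 61, 463]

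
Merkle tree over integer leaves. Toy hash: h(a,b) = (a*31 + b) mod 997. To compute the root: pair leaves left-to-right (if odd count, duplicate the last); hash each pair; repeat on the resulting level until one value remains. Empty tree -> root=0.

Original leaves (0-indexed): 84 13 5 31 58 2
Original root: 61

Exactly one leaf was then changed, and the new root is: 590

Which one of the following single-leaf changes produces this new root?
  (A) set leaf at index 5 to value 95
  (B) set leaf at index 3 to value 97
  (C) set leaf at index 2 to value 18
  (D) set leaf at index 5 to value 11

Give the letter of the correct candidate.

Answer: C

Derivation:
Original leaves: [84, 13, 5, 31, 58, 2]
Target new root: 590
Try each candidate change and compute the resulting root:
Candidate A: set leaf[5] = 95 -> leaves = [84, 13, 5, 31, 58, 95]
  L0: [84, 13, 5, 31, 58, 95]
  L1: h(84,13)=(84*31+13)%997=623 h(5,31)=(5*31+31)%997=186 h(58,95)=(58*31+95)%997=896 -> [623, 186, 896]
  L2: h(623,186)=(623*31+186)%997=556 h(896,896)=(896*31+896)%997=756 -> [556, 756]
  L3: h(556,756)=(556*31+756)%997=46 -> [46]
  root = 46 != target 590
Candidate B: set leaf[3] = 97 -> leaves = [84, 13, 5, 97, 58, 2]
  L0: [84, 13, 5, 97, 58, 2]
  L1: h(84,13)=(84*31+13)%997=623 h(5,97)=(5*31+97)%997=252 h(58,2)=(58*31+2)%997=803 -> [623, 252, 803]
  L2: h(623,252)=(623*31+252)%997=622 h(803,803)=(803*31+803)%997=771 -> [622, 771]
  L3: h(622,771)=(622*31+771)%997=113 -> [113]
  root = 113 != target 590
Candidate C: set leaf[2] = 18 -> leaves = [84, 13, 18, 31, 58, 2]
  L0: [84, 13, 18, 31, 58, 2]
  L1: h(84,13)=(84*31+13)%997=623 h(18,31)=(18*31+31)%997=589 h(58,2)=(58*31+2)%997=803 -> [623, 589, 803]
  L2: h(623,589)=(623*31+589)%997=959 h(803,803)=(803*31+803)%997=771 -> [959, 771]
  L3: h(959,771)=(959*31+771)%997=590 -> [590]
  root = 590 == target 590  ** MATCH **
Candidate D: set leaf[5] = 11 -> leaves = [84, 13, 5, 31, 58, 11]
  L0: [84, 13, 5, 31, 58, 11]
  L1: h(84,13)=(84*31+13)%997=623 h(5,31)=(5*31+31)%997=186 h(58,11)=(58*31+11)%997=812 -> [623, 186, 812]
  L2: h(623,186)=(623*31+186)%997=556 h(812,812)=(812*31+812)%997=62 -> [556, 62]
  L3: h(556,62)=(556*31+62)%997=349 -> [349]
  root = 349 != target 590
Candidate C produces the target root.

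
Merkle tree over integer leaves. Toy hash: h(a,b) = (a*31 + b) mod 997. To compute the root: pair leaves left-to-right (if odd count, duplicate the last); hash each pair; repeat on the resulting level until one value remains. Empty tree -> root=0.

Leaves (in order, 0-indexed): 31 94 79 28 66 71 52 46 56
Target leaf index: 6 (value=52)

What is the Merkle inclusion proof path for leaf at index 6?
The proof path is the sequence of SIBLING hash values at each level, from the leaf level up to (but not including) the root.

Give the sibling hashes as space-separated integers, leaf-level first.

Answer: 46 123 287 528

Derivation:
L0 (leaves): [31, 94, 79, 28, 66, 71, 52, 46, 56], target index=6
L1: h(31,94)=(31*31+94)%997=58 [pair 0] h(79,28)=(79*31+28)%997=483 [pair 1] h(66,71)=(66*31+71)%997=123 [pair 2] h(52,46)=(52*31+46)%997=661 [pair 3] h(56,56)=(56*31+56)%997=795 [pair 4] -> [58, 483, 123, 661, 795]
  Sibling for proof at L0: 46
L2: h(58,483)=(58*31+483)%997=287 [pair 0] h(123,661)=(123*31+661)%997=486 [pair 1] h(795,795)=(795*31+795)%997=515 [pair 2] -> [287, 486, 515]
  Sibling for proof at L1: 123
L3: h(287,486)=(287*31+486)%997=410 [pair 0] h(515,515)=(515*31+515)%997=528 [pair 1] -> [410, 528]
  Sibling for proof at L2: 287
L4: h(410,528)=(410*31+528)%997=277 [pair 0] -> [277]
  Sibling for proof at L3: 528
Root: 277
Proof path (sibling hashes from leaf to root): [46, 123, 287, 528]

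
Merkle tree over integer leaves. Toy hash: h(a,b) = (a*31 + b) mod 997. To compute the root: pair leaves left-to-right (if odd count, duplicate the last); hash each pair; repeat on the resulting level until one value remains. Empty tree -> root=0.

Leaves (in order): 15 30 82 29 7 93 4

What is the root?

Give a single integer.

L0: [15, 30, 82, 29, 7, 93, 4]
L1: h(15,30)=(15*31+30)%997=495 h(82,29)=(82*31+29)%997=577 h(7,93)=(7*31+93)%997=310 h(4,4)=(4*31+4)%997=128 -> [495, 577, 310, 128]
L2: h(495,577)=(495*31+577)%997=967 h(310,128)=(310*31+128)%997=765 -> [967, 765]
L3: h(967,765)=(967*31+765)%997=832 -> [832]

Answer: 832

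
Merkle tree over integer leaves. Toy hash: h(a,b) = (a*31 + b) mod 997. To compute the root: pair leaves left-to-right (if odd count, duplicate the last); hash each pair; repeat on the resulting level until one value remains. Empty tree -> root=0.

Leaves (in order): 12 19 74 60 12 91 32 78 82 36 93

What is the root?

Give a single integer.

Answer: 472

Derivation:
L0: [12, 19, 74, 60, 12, 91, 32, 78, 82, 36, 93]
L1: h(12,19)=(12*31+19)%997=391 h(74,60)=(74*31+60)%997=360 h(12,91)=(12*31+91)%997=463 h(32,78)=(32*31+78)%997=73 h(82,36)=(82*31+36)%997=584 h(93,93)=(93*31+93)%997=982 -> [391, 360, 463, 73, 584, 982]
L2: h(391,360)=(391*31+360)%997=517 h(463,73)=(463*31+73)%997=468 h(584,982)=(584*31+982)%997=143 -> [517, 468, 143]
L3: h(517,468)=(517*31+468)%997=543 h(143,143)=(143*31+143)%997=588 -> [543, 588]
L4: h(543,588)=(543*31+588)%997=472 -> [472]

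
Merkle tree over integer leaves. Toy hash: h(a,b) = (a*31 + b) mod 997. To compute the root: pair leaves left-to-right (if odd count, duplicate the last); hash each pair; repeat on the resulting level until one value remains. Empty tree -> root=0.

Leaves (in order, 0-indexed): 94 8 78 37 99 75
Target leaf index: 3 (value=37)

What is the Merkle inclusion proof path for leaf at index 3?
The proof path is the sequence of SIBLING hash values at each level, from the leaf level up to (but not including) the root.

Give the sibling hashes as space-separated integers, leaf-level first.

Answer: 78 928 908

Derivation:
L0 (leaves): [94, 8, 78, 37, 99, 75], target index=3
L1: h(94,8)=(94*31+8)%997=928 [pair 0] h(78,37)=(78*31+37)%997=461 [pair 1] h(99,75)=(99*31+75)%997=153 [pair 2] -> [928, 461, 153]
  Sibling for proof at L0: 78
L2: h(928,461)=(928*31+461)%997=316 [pair 0] h(153,153)=(153*31+153)%997=908 [pair 1] -> [316, 908]
  Sibling for proof at L1: 928
L3: h(316,908)=(316*31+908)%997=734 [pair 0] -> [734]
  Sibling for proof at L2: 908
Root: 734
Proof path (sibling hashes from leaf to root): [78, 928, 908]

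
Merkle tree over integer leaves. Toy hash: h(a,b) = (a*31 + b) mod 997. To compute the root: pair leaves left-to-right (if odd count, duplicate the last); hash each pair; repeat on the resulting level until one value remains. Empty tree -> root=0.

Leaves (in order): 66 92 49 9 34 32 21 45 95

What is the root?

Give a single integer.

Answer: 392

Derivation:
L0: [66, 92, 49, 9, 34, 32, 21, 45, 95]
L1: h(66,92)=(66*31+92)%997=144 h(49,9)=(49*31+9)%997=531 h(34,32)=(34*31+32)%997=89 h(21,45)=(21*31+45)%997=696 h(95,95)=(95*31+95)%997=49 -> [144, 531, 89, 696, 49]
L2: h(144,531)=(144*31+531)%997=10 h(89,696)=(89*31+696)%997=464 h(49,49)=(49*31+49)%997=571 -> [10, 464, 571]
L3: h(10,464)=(10*31+464)%997=774 h(571,571)=(571*31+571)%997=326 -> [774, 326]
L4: h(774,326)=(774*31+326)%997=392 -> [392]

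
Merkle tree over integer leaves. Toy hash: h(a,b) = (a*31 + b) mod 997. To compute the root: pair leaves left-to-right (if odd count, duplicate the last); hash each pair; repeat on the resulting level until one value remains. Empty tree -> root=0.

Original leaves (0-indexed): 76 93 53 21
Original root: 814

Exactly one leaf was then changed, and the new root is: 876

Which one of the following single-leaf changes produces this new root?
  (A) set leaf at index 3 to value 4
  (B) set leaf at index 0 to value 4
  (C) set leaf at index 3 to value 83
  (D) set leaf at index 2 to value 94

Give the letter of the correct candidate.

Answer: C

Derivation:
Original leaves: [76, 93, 53, 21]
Target new root: 876
Try each candidate change and compute the resulting root:
Candidate A: set leaf[3] = 4 -> leaves = [76, 93, 53, 4]
  L0: [76, 93, 53, 4]
  L1: h(76,93)=(76*31+93)%997=455 h(53,4)=(53*31+4)%997=650 -> [455, 650]
  L2: h(455,650)=(455*31+650)%997=797 -> [797]
  root = 797 != target 876
Candidate B: set leaf[0] = 4 -> leaves = [4, 93, 53, 21]
  L0: [4, 93, 53, 21]
  L1: h(4,93)=(4*31+93)%997=217 h(53,21)=(53*31+21)%997=667 -> [217, 667]
  L2: h(217,667)=(217*31+667)%997=415 -> [415]
  root = 415 != target 876
Candidate C: set leaf[3] = 83 -> leaves = [76, 93, 53, 83]
  L0: [76, 93, 53, 83]
  L1: h(76,93)=(76*31+93)%997=455 h(53,83)=(53*31+83)%997=729 -> [455, 729]
  L2: h(455,729)=(455*31+729)%997=876 -> [876]
  root = 876 == target 876  ** MATCH **
Candidate D: set leaf[2] = 94 -> leaves = [76, 93, 94, 21]
  L0: [76, 93, 94, 21]
  L1: h(76,93)=(76*31+93)%997=455 h(94,21)=(94*31+21)%997=941 -> [455, 941]
  L2: h(455,941)=(455*31+941)%997=91 -> [91]
  root = 91 != target 876
Candidate C produces the target root.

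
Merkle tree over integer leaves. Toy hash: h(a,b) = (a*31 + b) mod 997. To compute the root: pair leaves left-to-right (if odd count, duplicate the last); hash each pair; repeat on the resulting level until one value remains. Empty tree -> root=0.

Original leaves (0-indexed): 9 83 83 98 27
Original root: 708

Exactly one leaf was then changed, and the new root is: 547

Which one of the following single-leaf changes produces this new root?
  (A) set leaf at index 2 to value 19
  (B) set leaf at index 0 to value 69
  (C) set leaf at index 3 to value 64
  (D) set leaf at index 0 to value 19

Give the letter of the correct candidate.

Answer: B

Derivation:
Original leaves: [9, 83, 83, 98, 27]
Target new root: 547
Try each candidate change and compute the resulting root:
Candidate A: set leaf[2] = 19 -> leaves = [9, 83, 19, 98, 27]
  L0: [9, 83, 19, 98, 27]
  L1: h(9,83)=(9*31+83)%997=362 h(19,98)=(19*31+98)%997=687 h(27,27)=(27*31+27)%997=864 -> [362, 687, 864]
  L2: h(362,687)=(362*31+687)%997=942 h(864,864)=(864*31+864)%997=729 -> [942, 729]
  L3: h(942,729)=(942*31+729)%997=21 -> [21]
  root = 21 != target 547
Candidate B: set leaf[0] = 69 -> leaves = [69, 83, 83, 98, 27]
  L0: [69, 83, 83, 98, 27]
  L1: h(69,83)=(69*31+83)%997=228 h(83,98)=(83*31+98)%997=677 h(27,27)=(27*31+27)%997=864 -> [228, 677, 864]
  L2: h(228,677)=(228*31+677)%997=766 h(864,864)=(864*31+864)%997=729 -> [766, 729]
  L3: h(766,729)=(766*31+729)%997=547 -> [547]
  root = 547 == target 547  ** MATCH **
Candidate C: set leaf[3] = 64 -> leaves = [9, 83, 83, 64, 27]
  L0: [9, 83, 83, 64, 27]
  L1: h(9,83)=(9*31+83)%997=362 h(83,64)=(83*31+64)%997=643 h(27,27)=(27*31+27)%997=864 -> [362, 643, 864]
  L2: h(362,643)=(362*31+643)%997=898 h(864,864)=(864*31+864)%997=729 -> [898, 729]
  L3: h(898,729)=(898*31+729)%997=651 -> [651]
  root = 651 != target 547
Candidate D: set leaf[0] = 19 -> leaves = [19, 83, 83, 98, 27]
  L0: [19, 83, 83, 98, 27]
  L1: h(19,83)=(19*31+83)%997=672 h(83,98)=(83*31+98)%997=677 h(27,27)=(27*31+27)%997=864 -> [672, 677, 864]
  L2: h(672,677)=(672*31+677)%997=572 h(864,864)=(864*31+864)%997=729 -> [572, 729]
  L3: h(572,729)=(572*31+729)%997=515 -> [515]
  root = 515 != target 547
Candidate B produces the target root.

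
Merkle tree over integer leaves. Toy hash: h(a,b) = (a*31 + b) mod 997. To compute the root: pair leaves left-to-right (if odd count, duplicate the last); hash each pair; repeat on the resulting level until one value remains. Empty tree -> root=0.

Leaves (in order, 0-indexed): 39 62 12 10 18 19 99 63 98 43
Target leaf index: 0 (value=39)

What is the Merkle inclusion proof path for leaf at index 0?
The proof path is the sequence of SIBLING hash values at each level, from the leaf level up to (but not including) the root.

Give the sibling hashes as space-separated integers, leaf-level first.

Answer: 62 382 82 436

Derivation:
L0 (leaves): [39, 62, 12, 10, 18, 19, 99, 63, 98, 43], target index=0
L1: h(39,62)=(39*31+62)%997=274 [pair 0] h(12,10)=(12*31+10)%997=382 [pair 1] h(18,19)=(18*31+19)%997=577 [pair 2] h(99,63)=(99*31+63)%997=141 [pair 3] h(98,43)=(98*31+43)%997=90 [pair 4] -> [274, 382, 577, 141, 90]
  Sibling for proof at L0: 62
L2: h(274,382)=(274*31+382)%997=900 [pair 0] h(577,141)=(577*31+141)%997=82 [pair 1] h(90,90)=(90*31+90)%997=886 [pair 2] -> [900, 82, 886]
  Sibling for proof at L1: 382
L3: h(900,82)=(900*31+82)%997=66 [pair 0] h(886,886)=(886*31+886)%997=436 [pair 1] -> [66, 436]
  Sibling for proof at L2: 82
L4: h(66,436)=(66*31+436)%997=488 [pair 0] -> [488]
  Sibling for proof at L3: 436
Root: 488
Proof path (sibling hashes from leaf to root): [62, 382, 82, 436]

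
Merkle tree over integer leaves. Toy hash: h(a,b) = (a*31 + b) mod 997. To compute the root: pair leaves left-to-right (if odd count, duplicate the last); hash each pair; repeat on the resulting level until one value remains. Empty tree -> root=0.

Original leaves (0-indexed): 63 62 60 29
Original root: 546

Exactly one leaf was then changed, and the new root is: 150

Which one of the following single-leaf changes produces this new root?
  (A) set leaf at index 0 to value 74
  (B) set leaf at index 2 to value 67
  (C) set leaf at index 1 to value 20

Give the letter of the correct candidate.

Original leaves: [63, 62, 60, 29]
Target new root: 150
Try each candidate change and compute the resulting root:
Candidate A: set leaf[0] = 74 -> leaves = [74, 62, 60, 29]
  L0: [74, 62, 60, 29]
  L1: h(74,62)=(74*31+62)%997=362 h(60,29)=(60*31+29)%997=892 -> [362, 892]
  L2: h(362,892)=(362*31+892)%997=150 -> [150]
  root = 150 == target 150  ** MATCH **
Candidate B: set leaf[2] = 67 -> leaves = [63, 62, 67, 29]
  L0: [63, 62, 67, 29]
  L1: h(63,62)=(63*31+62)%997=21 h(67,29)=(67*31+29)%997=112 -> [21, 112]
  L2: h(21,112)=(21*31+112)%997=763 -> [763]
  root = 763 != target 150
Candidate C: set leaf[1] = 20 -> leaves = [63, 20, 60, 29]
  L0: [63, 20, 60, 29]
  L1: h(63,20)=(63*31+20)%997=976 h(60,29)=(60*31+29)%997=892 -> [976, 892]
  L2: h(976,892)=(976*31+892)%997=241 -> [241]
  root = 241 != target 150
Candidate A produces the target root.

Answer: A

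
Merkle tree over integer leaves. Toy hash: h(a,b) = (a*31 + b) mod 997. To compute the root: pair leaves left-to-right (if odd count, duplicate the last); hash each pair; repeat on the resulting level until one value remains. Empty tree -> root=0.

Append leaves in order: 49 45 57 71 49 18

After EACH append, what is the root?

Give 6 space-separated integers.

Answer: 49 567 458 472 3 8

Derivation:
After append 49 (leaves=[49]):
  L0: [49]
  root=49
After append 45 (leaves=[49, 45]):
  L0: [49, 45]
  L1: h(49,45)=(49*31+45)%997=567 -> [567]
  root=567
After append 57 (leaves=[49, 45, 57]):
  L0: [49, 45, 57]
  L1: h(49,45)=(49*31+45)%997=567 h(57,57)=(57*31+57)%997=827 -> [567, 827]
  L2: h(567,827)=(567*31+827)%997=458 -> [458]
  root=458
After append 71 (leaves=[49, 45, 57, 71]):
  L0: [49, 45, 57, 71]
  L1: h(49,45)=(49*31+45)%997=567 h(57,71)=(57*31+71)%997=841 -> [567, 841]
  L2: h(567,841)=(567*31+841)%997=472 -> [472]
  root=472
After append 49 (leaves=[49, 45, 57, 71, 49]):
  L0: [49, 45, 57, 71, 49]
  L1: h(49,45)=(49*31+45)%997=567 h(57,71)=(57*31+71)%997=841 h(49,49)=(49*31+49)%997=571 -> [567, 841, 571]
  L2: h(567,841)=(567*31+841)%997=472 h(571,571)=(571*31+571)%997=326 -> [472, 326]
  L3: h(472,326)=(472*31+326)%997=3 -> [3]
  root=3
After append 18 (leaves=[49, 45, 57, 71, 49, 18]):
  L0: [49, 45, 57, 71, 49, 18]
  L1: h(49,45)=(49*31+45)%997=567 h(57,71)=(57*31+71)%997=841 h(49,18)=(49*31+18)%997=540 -> [567, 841, 540]
  L2: h(567,841)=(567*31+841)%997=472 h(540,540)=(540*31+540)%997=331 -> [472, 331]
  L3: h(472,331)=(472*31+331)%997=8 -> [8]
  root=8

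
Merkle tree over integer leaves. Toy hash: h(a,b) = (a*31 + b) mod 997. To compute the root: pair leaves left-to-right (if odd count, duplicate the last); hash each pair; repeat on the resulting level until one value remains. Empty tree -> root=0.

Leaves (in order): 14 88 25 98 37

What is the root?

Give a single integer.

Answer: 297

Derivation:
L0: [14, 88, 25, 98, 37]
L1: h(14,88)=(14*31+88)%997=522 h(25,98)=(25*31+98)%997=873 h(37,37)=(37*31+37)%997=187 -> [522, 873, 187]
L2: h(522,873)=(522*31+873)%997=106 h(187,187)=(187*31+187)%997=2 -> [106, 2]
L3: h(106,2)=(106*31+2)%997=297 -> [297]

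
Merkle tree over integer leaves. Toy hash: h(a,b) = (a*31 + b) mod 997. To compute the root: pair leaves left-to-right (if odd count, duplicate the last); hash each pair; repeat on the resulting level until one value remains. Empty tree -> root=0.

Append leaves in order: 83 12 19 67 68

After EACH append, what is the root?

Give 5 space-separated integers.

After append 83 (leaves=[83]):
  L0: [83]
  root=83
After append 12 (leaves=[83, 12]):
  L0: [83, 12]
  L1: h(83,12)=(83*31+12)%997=591 -> [591]
  root=591
After append 19 (leaves=[83, 12, 19]):
  L0: [83, 12, 19]
  L1: h(83,12)=(83*31+12)%997=591 h(19,19)=(19*31+19)%997=608 -> [591, 608]
  L2: h(591,608)=(591*31+608)%997=983 -> [983]
  root=983
After append 67 (leaves=[83, 12, 19, 67]):
  L0: [83, 12, 19, 67]
  L1: h(83,12)=(83*31+12)%997=591 h(19,67)=(19*31+67)%997=656 -> [591, 656]
  L2: h(591,656)=(591*31+656)%997=34 -> [34]
  root=34
After append 68 (leaves=[83, 12, 19, 67, 68]):
  L0: [83, 12, 19, 67, 68]
  L1: h(83,12)=(83*31+12)%997=591 h(19,67)=(19*31+67)%997=656 h(68,68)=(68*31+68)%997=182 -> [591, 656, 182]
  L2: h(591,656)=(591*31+656)%997=34 h(182,182)=(182*31+182)%997=839 -> [34, 839]
  L3: h(34,839)=(34*31+839)%997=896 -> [896]
  root=896

Answer: 83 591 983 34 896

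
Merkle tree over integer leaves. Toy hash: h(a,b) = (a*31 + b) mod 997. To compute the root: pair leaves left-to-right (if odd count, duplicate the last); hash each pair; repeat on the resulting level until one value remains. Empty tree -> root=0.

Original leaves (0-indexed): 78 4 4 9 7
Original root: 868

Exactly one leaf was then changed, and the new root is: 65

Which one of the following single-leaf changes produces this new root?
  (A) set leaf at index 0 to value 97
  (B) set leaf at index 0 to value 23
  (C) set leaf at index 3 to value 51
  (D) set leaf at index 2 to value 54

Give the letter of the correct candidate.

Original leaves: [78, 4, 4, 9, 7]
Target new root: 65
Try each candidate change and compute the resulting root:
Candidate A: set leaf[0] = 97 -> leaves = [97, 4, 4, 9, 7]
  L0: [97, 4, 4, 9, 7]
  L1: h(97,4)=(97*31+4)%997=20 h(4,9)=(4*31+9)%997=133 h(7,7)=(7*31+7)%997=224 -> [20, 133, 224]
  L2: h(20,133)=(20*31+133)%997=753 h(224,224)=(224*31+224)%997=189 -> [753, 189]
  L3: h(753,189)=(753*31+189)%997=601 -> [601]
  root = 601 != target 65
Candidate B: set leaf[0] = 23 -> leaves = [23, 4, 4, 9, 7]
  L0: [23, 4, 4, 9, 7]
  L1: h(23,4)=(23*31+4)%997=717 h(4,9)=(4*31+9)%997=133 h(7,7)=(7*31+7)%997=224 -> [717, 133, 224]
  L2: h(717,133)=(717*31+133)%997=426 h(224,224)=(224*31+224)%997=189 -> [426, 189]
  L3: h(426,189)=(426*31+189)%997=434 -> [434]
  root = 434 != target 65
Candidate C: set leaf[3] = 51 -> leaves = [78, 4, 4, 51, 7]
  L0: [78, 4, 4, 51, 7]
  L1: h(78,4)=(78*31+4)%997=428 h(4,51)=(4*31+51)%997=175 h(7,7)=(7*31+7)%997=224 -> [428, 175, 224]
  L2: h(428,175)=(428*31+175)%997=482 h(224,224)=(224*31+224)%997=189 -> [482, 189]
  L3: h(482,189)=(482*31+189)%997=176 -> [176]
  root = 176 != target 65
Candidate D: set leaf[2] = 54 -> leaves = [78, 4, 54, 9, 7]
  L0: [78, 4, 54, 9, 7]
  L1: h(78,4)=(78*31+4)%997=428 h(54,9)=(54*31+9)%997=686 h(7,7)=(7*31+7)%997=224 -> [428, 686, 224]
  L2: h(428,686)=(428*31+686)%997=993 h(224,224)=(224*31+224)%997=189 -> [993, 189]
  L3: h(993,189)=(993*31+189)%997=65 -> [65]
  root = 65 == target 65  ** MATCH **
Candidate D produces the target root.

Answer: D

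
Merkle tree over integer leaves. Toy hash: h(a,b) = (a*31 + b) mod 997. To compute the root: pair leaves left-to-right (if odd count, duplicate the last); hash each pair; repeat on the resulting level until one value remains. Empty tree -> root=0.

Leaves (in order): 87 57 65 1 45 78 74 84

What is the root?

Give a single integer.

Answer: 426

Derivation:
L0: [87, 57, 65, 1, 45, 78, 74, 84]
L1: h(87,57)=(87*31+57)%997=760 h(65,1)=(65*31+1)%997=22 h(45,78)=(45*31+78)%997=476 h(74,84)=(74*31+84)%997=384 -> [760, 22, 476, 384]
L2: h(760,22)=(760*31+22)%997=651 h(476,384)=(476*31+384)%997=185 -> [651, 185]
L3: h(651,185)=(651*31+185)%997=426 -> [426]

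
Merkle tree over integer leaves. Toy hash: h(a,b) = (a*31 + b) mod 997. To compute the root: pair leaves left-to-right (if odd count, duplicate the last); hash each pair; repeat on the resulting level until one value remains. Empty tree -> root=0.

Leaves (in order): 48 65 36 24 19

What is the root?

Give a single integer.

Answer: 882

Derivation:
L0: [48, 65, 36, 24, 19]
L1: h(48,65)=(48*31+65)%997=556 h(36,24)=(36*31+24)%997=143 h(19,19)=(19*31+19)%997=608 -> [556, 143, 608]
L2: h(556,143)=(556*31+143)%997=430 h(608,608)=(608*31+608)%997=513 -> [430, 513]
L3: h(430,513)=(430*31+513)%997=882 -> [882]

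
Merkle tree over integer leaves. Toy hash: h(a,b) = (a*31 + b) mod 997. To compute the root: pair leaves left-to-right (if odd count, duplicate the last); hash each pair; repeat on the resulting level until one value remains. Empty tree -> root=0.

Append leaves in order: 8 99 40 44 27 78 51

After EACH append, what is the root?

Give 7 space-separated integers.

After append 8 (leaves=[8]):
  L0: [8]
  root=8
After append 99 (leaves=[8, 99]):
  L0: [8, 99]
  L1: h(8,99)=(8*31+99)%997=347 -> [347]
  root=347
After append 40 (leaves=[8, 99, 40]):
  L0: [8, 99, 40]
  L1: h(8,99)=(8*31+99)%997=347 h(40,40)=(40*31+40)%997=283 -> [347, 283]
  L2: h(347,283)=(347*31+283)%997=73 -> [73]
  root=73
After append 44 (leaves=[8, 99, 40, 44]):
  L0: [8, 99, 40, 44]
  L1: h(8,99)=(8*31+99)%997=347 h(40,44)=(40*31+44)%997=287 -> [347, 287]
  L2: h(347,287)=(347*31+287)%997=77 -> [77]
  root=77
After append 27 (leaves=[8, 99, 40, 44, 27]):
  L0: [8, 99, 40, 44, 27]
  L1: h(8,99)=(8*31+99)%997=347 h(40,44)=(40*31+44)%997=287 h(27,27)=(27*31+27)%997=864 -> [347, 287, 864]
  L2: h(347,287)=(347*31+287)%997=77 h(864,864)=(864*31+864)%997=729 -> [77, 729]
  L3: h(77,729)=(77*31+729)%997=125 -> [125]
  root=125
After append 78 (leaves=[8, 99, 40, 44, 27, 78]):
  L0: [8, 99, 40, 44, 27, 78]
  L1: h(8,99)=(8*31+99)%997=347 h(40,44)=(40*31+44)%997=287 h(27,78)=(27*31+78)%997=915 -> [347, 287, 915]
  L2: h(347,287)=(347*31+287)%997=77 h(915,915)=(915*31+915)%997=367 -> [77, 367]
  L3: h(77,367)=(77*31+367)%997=760 -> [760]
  root=760
After append 51 (leaves=[8, 99, 40, 44, 27, 78, 51]):
  L0: [8, 99, 40, 44, 27, 78, 51]
  L1: h(8,99)=(8*31+99)%997=347 h(40,44)=(40*31+44)%997=287 h(27,78)=(27*31+78)%997=915 h(51,51)=(51*31+51)%997=635 -> [347, 287, 915, 635]
  L2: h(347,287)=(347*31+287)%997=77 h(915,635)=(915*31+635)%997=87 -> [77, 87]
  L3: h(77,87)=(77*31+87)%997=480 -> [480]
  root=480

Answer: 8 347 73 77 125 760 480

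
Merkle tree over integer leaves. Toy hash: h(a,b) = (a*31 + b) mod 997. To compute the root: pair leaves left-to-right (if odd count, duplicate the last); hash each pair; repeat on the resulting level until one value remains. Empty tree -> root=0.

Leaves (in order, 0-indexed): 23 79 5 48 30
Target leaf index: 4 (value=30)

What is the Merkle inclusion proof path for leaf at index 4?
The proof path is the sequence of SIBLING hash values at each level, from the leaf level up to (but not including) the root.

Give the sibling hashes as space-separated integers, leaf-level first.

L0 (leaves): [23, 79, 5, 48, 30], target index=4
L1: h(23,79)=(23*31+79)%997=792 [pair 0] h(5,48)=(5*31+48)%997=203 [pair 1] h(30,30)=(30*31+30)%997=960 [pair 2] -> [792, 203, 960]
  Sibling for proof at L0: 30
L2: h(792,203)=(792*31+203)%997=827 [pair 0] h(960,960)=(960*31+960)%997=810 [pair 1] -> [827, 810]
  Sibling for proof at L1: 960
L3: h(827,810)=(827*31+810)%997=525 [pair 0] -> [525]
  Sibling for proof at L2: 827
Root: 525
Proof path (sibling hashes from leaf to root): [30, 960, 827]

Answer: 30 960 827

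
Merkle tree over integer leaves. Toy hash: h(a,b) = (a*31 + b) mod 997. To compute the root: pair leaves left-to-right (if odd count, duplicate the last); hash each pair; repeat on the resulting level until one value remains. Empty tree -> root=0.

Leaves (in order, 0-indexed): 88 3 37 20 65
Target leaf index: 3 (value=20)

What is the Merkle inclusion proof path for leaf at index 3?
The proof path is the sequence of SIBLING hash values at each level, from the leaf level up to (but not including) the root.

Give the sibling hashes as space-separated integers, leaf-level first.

L0 (leaves): [88, 3, 37, 20, 65], target index=3
L1: h(88,3)=(88*31+3)%997=737 [pair 0] h(37,20)=(37*31+20)%997=170 [pair 1] h(65,65)=(65*31+65)%997=86 [pair 2] -> [737, 170, 86]
  Sibling for proof at L0: 37
L2: h(737,170)=(737*31+170)%997=86 [pair 0] h(86,86)=(86*31+86)%997=758 [pair 1] -> [86, 758]
  Sibling for proof at L1: 737
L3: h(86,758)=(86*31+758)%997=433 [pair 0] -> [433]
  Sibling for proof at L2: 758
Root: 433
Proof path (sibling hashes from leaf to root): [37, 737, 758]

Answer: 37 737 758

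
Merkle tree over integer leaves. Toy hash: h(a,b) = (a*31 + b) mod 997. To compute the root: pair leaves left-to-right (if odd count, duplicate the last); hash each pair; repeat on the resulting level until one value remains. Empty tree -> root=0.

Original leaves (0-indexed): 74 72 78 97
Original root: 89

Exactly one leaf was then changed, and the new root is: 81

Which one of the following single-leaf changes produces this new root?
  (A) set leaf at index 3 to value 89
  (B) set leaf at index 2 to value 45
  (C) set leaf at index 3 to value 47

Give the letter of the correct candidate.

Answer: A

Derivation:
Original leaves: [74, 72, 78, 97]
Target new root: 81
Try each candidate change and compute the resulting root:
Candidate A: set leaf[3] = 89 -> leaves = [74, 72, 78, 89]
  L0: [74, 72, 78, 89]
  L1: h(74,72)=(74*31+72)%997=372 h(78,89)=(78*31+89)%997=513 -> [372, 513]
  L2: h(372,513)=(372*31+513)%997=81 -> [81]
  root = 81 == target 81  ** MATCH **
Candidate B: set leaf[2] = 45 -> leaves = [74, 72, 45, 97]
  L0: [74, 72, 45, 97]
  L1: h(74,72)=(74*31+72)%997=372 h(45,97)=(45*31+97)%997=495 -> [372, 495]
  L2: h(372,495)=(372*31+495)%997=63 -> [63]
  root = 63 != target 81
Candidate C: set leaf[3] = 47 -> leaves = [74, 72, 78, 47]
  L0: [74, 72, 78, 47]
  L1: h(74,72)=(74*31+72)%997=372 h(78,47)=(78*31+47)%997=471 -> [372, 471]
  L2: h(372,471)=(372*31+471)%997=39 -> [39]
  root = 39 != target 81
Candidate A produces the target root.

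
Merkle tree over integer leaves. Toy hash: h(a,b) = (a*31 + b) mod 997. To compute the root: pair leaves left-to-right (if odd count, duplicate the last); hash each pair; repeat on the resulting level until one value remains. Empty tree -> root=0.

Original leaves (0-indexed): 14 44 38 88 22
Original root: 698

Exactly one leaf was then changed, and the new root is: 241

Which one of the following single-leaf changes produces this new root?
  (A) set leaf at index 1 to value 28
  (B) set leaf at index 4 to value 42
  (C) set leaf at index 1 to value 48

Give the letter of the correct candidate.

Answer: B

Derivation:
Original leaves: [14, 44, 38, 88, 22]
Target new root: 241
Try each candidate change and compute the resulting root:
Candidate A: set leaf[1] = 28 -> leaves = [14, 28, 38, 88, 22]
  L0: [14, 28, 38, 88, 22]
  L1: h(14,28)=(14*31+28)%997=462 h(38,88)=(38*31+88)%997=269 h(22,22)=(22*31+22)%997=704 -> [462, 269, 704]
  L2: h(462,269)=(462*31+269)%997=633 h(704,704)=(704*31+704)%997=594 -> [633, 594]
  L3: h(633,594)=(633*31+594)%997=277 -> [277]
  root = 277 != target 241
Candidate B: set leaf[4] = 42 -> leaves = [14, 44, 38, 88, 42]
  L0: [14, 44, 38, 88, 42]
  L1: h(14,44)=(14*31+44)%997=478 h(38,88)=(38*31+88)%997=269 h(42,42)=(42*31+42)%997=347 -> [478, 269, 347]
  L2: h(478,269)=(478*31+269)%997=132 h(347,347)=(347*31+347)%997=137 -> [132, 137]
  L3: h(132,137)=(132*31+137)%997=241 -> [241]
  root = 241 == target 241  ** MATCH **
Candidate C: set leaf[1] = 48 -> leaves = [14, 48, 38, 88, 22]
  L0: [14, 48, 38, 88, 22]
  L1: h(14,48)=(14*31+48)%997=482 h(38,88)=(38*31+88)%997=269 h(22,22)=(22*31+22)%997=704 -> [482, 269, 704]
  L2: h(482,269)=(482*31+269)%997=256 h(704,704)=(704*31+704)%997=594 -> [256, 594]
  L3: h(256,594)=(256*31+594)%997=554 -> [554]
  root = 554 != target 241
Candidate B produces the target root.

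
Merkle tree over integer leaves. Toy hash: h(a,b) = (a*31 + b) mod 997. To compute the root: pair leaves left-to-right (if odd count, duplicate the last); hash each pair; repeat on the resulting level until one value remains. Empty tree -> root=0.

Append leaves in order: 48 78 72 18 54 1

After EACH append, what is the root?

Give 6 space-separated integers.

Answer: 48 569 3 946 874 175

Derivation:
After append 48 (leaves=[48]):
  L0: [48]
  root=48
After append 78 (leaves=[48, 78]):
  L0: [48, 78]
  L1: h(48,78)=(48*31+78)%997=569 -> [569]
  root=569
After append 72 (leaves=[48, 78, 72]):
  L0: [48, 78, 72]
  L1: h(48,78)=(48*31+78)%997=569 h(72,72)=(72*31+72)%997=310 -> [569, 310]
  L2: h(569,310)=(569*31+310)%997=3 -> [3]
  root=3
After append 18 (leaves=[48, 78, 72, 18]):
  L0: [48, 78, 72, 18]
  L1: h(48,78)=(48*31+78)%997=569 h(72,18)=(72*31+18)%997=256 -> [569, 256]
  L2: h(569,256)=(569*31+256)%997=946 -> [946]
  root=946
After append 54 (leaves=[48, 78, 72, 18, 54]):
  L0: [48, 78, 72, 18, 54]
  L1: h(48,78)=(48*31+78)%997=569 h(72,18)=(72*31+18)%997=256 h(54,54)=(54*31+54)%997=731 -> [569, 256, 731]
  L2: h(569,256)=(569*31+256)%997=946 h(731,731)=(731*31+731)%997=461 -> [946, 461]
  L3: h(946,461)=(946*31+461)%997=874 -> [874]
  root=874
After append 1 (leaves=[48, 78, 72, 18, 54, 1]):
  L0: [48, 78, 72, 18, 54, 1]
  L1: h(48,78)=(48*31+78)%997=569 h(72,18)=(72*31+18)%997=256 h(54,1)=(54*31+1)%997=678 -> [569, 256, 678]
  L2: h(569,256)=(569*31+256)%997=946 h(678,678)=(678*31+678)%997=759 -> [946, 759]
  L3: h(946,759)=(946*31+759)%997=175 -> [175]
  root=175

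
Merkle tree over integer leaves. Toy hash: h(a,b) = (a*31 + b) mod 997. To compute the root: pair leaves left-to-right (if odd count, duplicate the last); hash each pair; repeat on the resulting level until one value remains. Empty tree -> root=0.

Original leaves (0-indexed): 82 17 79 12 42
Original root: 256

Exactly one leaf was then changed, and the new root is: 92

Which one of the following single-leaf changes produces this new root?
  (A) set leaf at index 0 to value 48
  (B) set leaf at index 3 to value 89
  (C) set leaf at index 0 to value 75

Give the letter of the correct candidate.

Original leaves: [82, 17, 79, 12, 42]
Target new root: 92
Try each candidate change and compute the resulting root:
Candidate A: set leaf[0] = 48 -> leaves = [48, 17, 79, 12, 42]
  L0: [48, 17, 79, 12, 42]
  L1: h(48,17)=(48*31+17)%997=508 h(79,12)=(79*31+12)%997=467 h(42,42)=(42*31+42)%997=347 -> [508, 467, 347]
  L2: h(508,467)=(508*31+467)%997=263 h(347,347)=(347*31+347)%997=137 -> [263, 137]
  L3: h(263,137)=(263*31+137)%997=314 -> [314]
  root = 314 != target 92
Candidate B: set leaf[3] = 89 -> leaves = [82, 17, 79, 89, 42]
  L0: [82, 17, 79, 89, 42]
  L1: h(82,17)=(82*31+17)%997=565 h(79,89)=(79*31+89)%997=544 h(42,42)=(42*31+42)%997=347 -> [565, 544, 347]
  L2: h(565,544)=(565*31+544)%997=113 h(347,347)=(347*31+347)%997=137 -> [113, 137]
  L3: h(113,137)=(113*31+137)%997=649 -> [649]
  root = 649 != target 92
Candidate C: set leaf[0] = 75 -> leaves = [75, 17, 79, 12, 42]
  L0: [75, 17, 79, 12, 42]
  L1: h(75,17)=(75*31+17)%997=348 h(79,12)=(79*31+12)%997=467 h(42,42)=(42*31+42)%997=347 -> [348, 467, 347]
  L2: h(348,467)=(348*31+467)%997=288 h(347,347)=(347*31+347)%997=137 -> [288, 137]
  L3: h(288,137)=(288*31+137)%997=92 -> [92]
  root = 92 == target 92  ** MATCH **
Candidate C produces the target root.

Answer: C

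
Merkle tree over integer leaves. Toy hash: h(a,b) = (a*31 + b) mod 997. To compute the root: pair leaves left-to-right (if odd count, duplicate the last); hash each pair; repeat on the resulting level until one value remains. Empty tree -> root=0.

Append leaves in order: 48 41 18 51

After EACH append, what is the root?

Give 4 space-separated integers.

After append 48 (leaves=[48]):
  L0: [48]
  root=48
After append 41 (leaves=[48, 41]):
  L0: [48, 41]
  L1: h(48,41)=(48*31+41)%997=532 -> [532]
  root=532
After append 18 (leaves=[48, 41, 18]):
  L0: [48, 41, 18]
  L1: h(48,41)=(48*31+41)%997=532 h(18,18)=(18*31+18)%997=576 -> [532, 576]
  L2: h(532,576)=(532*31+576)%997=119 -> [119]
  root=119
After append 51 (leaves=[48, 41, 18, 51]):
  L0: [48, 41, 18, 51]
  L1: h(48,41)=(48*31+41)%997=532 h(18,51)=(18*31+51)%997=609 -> [532, 609]
  L2: h(532,609)=(532*31+609)%997=152 -> [152]
  root=152

Answer: 48 532 119 152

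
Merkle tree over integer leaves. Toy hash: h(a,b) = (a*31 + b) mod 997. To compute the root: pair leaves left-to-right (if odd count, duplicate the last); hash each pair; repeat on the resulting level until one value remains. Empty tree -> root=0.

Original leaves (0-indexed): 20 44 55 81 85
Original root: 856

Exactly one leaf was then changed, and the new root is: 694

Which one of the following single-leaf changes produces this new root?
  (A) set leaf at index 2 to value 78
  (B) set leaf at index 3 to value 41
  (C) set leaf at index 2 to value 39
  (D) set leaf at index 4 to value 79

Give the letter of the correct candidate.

Answer: D

Derivation:
Original leaves: [20, 44, 55, 81, 85]
Target new root: 694
Try each candidate change and compute the resulting root:
Candidate A: set leaf[2] = 78 -> leaves = [20, 44, 78, 81, 85]
  L0: [20, 44, 78, 81, 85]
  L1: h(20,44)=(20*31+44)%997=664 h(78,81)=(78*31+81)%997=505 h(85,85)=(85*31+85)%997=726 -> [664, 505, 726]
  L2: h(664,505)=(664*31+505)%997=152 h(726,726)=(726*31+726)%997=301 -> [152, 301]
  L3: h(152,301)=(152*31+301)%997=28 -> [28]
  root = 28 != target 694
Candidate B: set leaf[3] = 41 -> leaves = [20, 44, 55, 41, 85]
  L0: [20, 44, 55, 41, 85]
  L1: h(20,44)=(20*31+44)%997=664 h(55,41)=(55*31+41)%997=749 h(85,85)=(85*31+85)%997=726 -> [664, 749, 726]
  L2: h(664,749)=(664*31+749)%997=396 h(726,726)=(726*31+726)%997=301 -> [396, 301]
  L3: h(396,301)=(396*31+301)%997=613 -> [613]
  root = 613 != target 694
Candidate C: set leaf[2] = 39 -> leaves = [20, 44, 39, 81, 85]
  L0: [20, 44, 39, 81, 85]
  L1: h(20,44)=(20*31+44)%997=664 h(39,81)=(39*31+81)%997=293 h(85,85)=(85*31+85)%997=726 -> [664, 293, 726]
  L2: h(664,293)=(664*31+293)%997=937 h(726,726)=(726*31+726)%997=301 -> [937, 301]
  L3: h(937,301)=(937*31+301)%997=435 -> [435]
  root = 435 != target 694
Candidate D: set leaf[4] = 79 -> leaves = [20, 44, 55, 81, 79]
  L0: [20, 44, 55, 81, 79]
  L1: h(20,44)=(20*31+44)%997=664 h(55,81)=(55*31+81)%997=789 h(79,79)=(79*31+79)%997=534 -> [664, 789, 534]
  L2: h(664,789)=(664*31+789)%997=436 h(534,534)=(534*31+534)%997=139 -> [436, 139]
  L3: h(436,139)=(436*31+139)%997=694 -> [694]
  root = 694 == target 694  ** MATCH **
Candidate D produces the target root.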